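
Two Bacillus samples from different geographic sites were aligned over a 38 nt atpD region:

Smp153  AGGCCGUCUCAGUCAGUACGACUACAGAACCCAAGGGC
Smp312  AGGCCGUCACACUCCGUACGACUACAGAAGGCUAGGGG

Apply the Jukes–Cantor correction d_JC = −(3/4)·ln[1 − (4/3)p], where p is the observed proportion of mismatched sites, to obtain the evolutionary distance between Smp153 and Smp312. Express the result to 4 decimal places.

0.2114

Differing sites — 9:U/A; 12:G/C; 15:A/C; 30:C/G; 31:C/G; 33:A/U; 38:C/G.
p = 7/38 = 0.184211.
d = −0.75 · ln(1 − (4/3)·0.184211) = −0.75 · ln(0.754385) = −0.75 · (-0.281852) = 0.2114.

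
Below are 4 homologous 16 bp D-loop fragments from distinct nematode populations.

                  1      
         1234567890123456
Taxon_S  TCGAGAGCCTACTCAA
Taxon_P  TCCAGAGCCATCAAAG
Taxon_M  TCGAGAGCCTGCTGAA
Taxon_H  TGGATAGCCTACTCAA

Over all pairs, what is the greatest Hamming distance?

8

Pairwise Hamming distances:
  Taxon_S vs Taxon_P: 6
  Taxon_S vs Taxon_M: 2
  Taxon_S vs Taxon_H: 2
  Taxon_P vs Taxon_M: 6
  Taxon_P vs Taxon_H: 8
  Taxon_M vs Taxon_H: 4
The largest is 8, between Taxon_P and Taxon_H.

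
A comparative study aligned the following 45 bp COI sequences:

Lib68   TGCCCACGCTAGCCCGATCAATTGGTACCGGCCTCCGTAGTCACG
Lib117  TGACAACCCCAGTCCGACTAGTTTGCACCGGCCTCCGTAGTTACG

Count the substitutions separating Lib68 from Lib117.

The sequences differ at positions 3 (C/A), 5 (C/A), 8 (G/C), 10 (T/C), 13 (C/T), 18 (T/C), 19 (C/T), 21 (A/G), 24 (G/T), 26 (T/C), 42 (C/T).
That gives 11 mismatches out of 45 aligned sites, so the Hamming distance is 11.

11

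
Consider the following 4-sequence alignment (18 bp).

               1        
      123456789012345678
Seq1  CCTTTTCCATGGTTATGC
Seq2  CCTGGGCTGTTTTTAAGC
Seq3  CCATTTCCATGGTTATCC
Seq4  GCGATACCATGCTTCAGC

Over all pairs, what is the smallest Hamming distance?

2

Pairwise Hamming distances:
  Seq1 vs Seq2: 8
  Seq1 vs Seq3: 2
  Seq1 vs Seq4: 7
  Seq2 vs Seq3: 10
  Seq2 vs Seq4: 10
  Seq3 vs Seq4: 8
The smallest is 2, between Seq1 and Seq3.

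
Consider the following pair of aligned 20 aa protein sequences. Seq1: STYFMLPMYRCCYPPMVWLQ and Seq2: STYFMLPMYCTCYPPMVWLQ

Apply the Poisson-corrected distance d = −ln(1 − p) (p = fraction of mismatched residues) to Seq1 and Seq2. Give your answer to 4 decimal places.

The sequences differ at positions 10 (R/C), 11 (C/T).
p = 2/20 = 0.100000.
d = −ln(1 − 0.100000) = −ln(0.900000) = 0.1054.

0.1054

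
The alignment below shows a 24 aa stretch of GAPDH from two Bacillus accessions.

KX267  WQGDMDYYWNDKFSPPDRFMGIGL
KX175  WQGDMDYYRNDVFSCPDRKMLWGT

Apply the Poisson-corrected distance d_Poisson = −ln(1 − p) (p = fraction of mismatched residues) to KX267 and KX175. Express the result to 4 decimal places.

0.3448

Mismatches occur at site 9 (W↔R), site 12 (K↔V), site 15 (P↔C), site 19 (F↔K), site 21 (G↔L), site 22 (I↔W), site 24 (L↔T).
p = 7/24 = 0.291667.
d = −ln(1 − 0.291667) = −ln(0.708333) = 0.3448.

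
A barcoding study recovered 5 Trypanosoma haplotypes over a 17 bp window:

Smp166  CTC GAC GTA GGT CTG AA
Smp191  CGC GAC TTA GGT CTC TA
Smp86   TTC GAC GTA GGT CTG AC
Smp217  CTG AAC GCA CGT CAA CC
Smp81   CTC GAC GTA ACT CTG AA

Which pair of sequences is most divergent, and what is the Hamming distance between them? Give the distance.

10

Pairwise Hamming distances:
  Smp166 vs Smp191: 4
  Smp166 vs Smp86: 2
  Smp166 vs Smp217: 8
  Smp166 vs Smp81: 2
  Smp191 vs Smp86: 6
  Smp191 vs Smp217: 10
  Smp191 vs Smp81: 6
  Smp86 vs Smp217: 8
  Smp86 vs Smp81: 4
  Smp217 vs Smp81: 9
The largest is 10, between Smp191 and Smp217.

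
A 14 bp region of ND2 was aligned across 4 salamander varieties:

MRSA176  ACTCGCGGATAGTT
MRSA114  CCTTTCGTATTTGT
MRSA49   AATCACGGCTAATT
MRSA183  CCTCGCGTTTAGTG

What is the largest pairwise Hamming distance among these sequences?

Pairwise Hamming distances:
  MRSA176 vs MRSA114: 7
  MRSA176 vs MRSA49: 4
  MRSA176 vs MRSA183: 4
  MRSA114 vs MRSA49: 9
  MRSA114 vs MRSA183: 7
  MRSA49 vs MRSA183: 7
The largest is 9, between MRSA114 and MRSA49.

9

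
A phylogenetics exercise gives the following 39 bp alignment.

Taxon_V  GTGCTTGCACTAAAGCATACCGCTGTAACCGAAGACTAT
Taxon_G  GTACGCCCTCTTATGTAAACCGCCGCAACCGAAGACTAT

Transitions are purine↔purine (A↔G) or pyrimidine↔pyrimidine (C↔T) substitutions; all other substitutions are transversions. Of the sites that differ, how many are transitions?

The sequences differ at positions 3 (G/A, transition), 5 (T/G, transversion), 6 (T/C, transition), 7 (G/C, transversion), 9 (A/T, transversion), 12 (A/T, transversion), 14 (A/T, transversion), 16 (C/T, transition), 18 (T/A, transversion), 24 (T/C, transition), 26 (T/C, transition).
Of the 11 differences, 5 transitions and 6 transversions, so the answer is 5.

5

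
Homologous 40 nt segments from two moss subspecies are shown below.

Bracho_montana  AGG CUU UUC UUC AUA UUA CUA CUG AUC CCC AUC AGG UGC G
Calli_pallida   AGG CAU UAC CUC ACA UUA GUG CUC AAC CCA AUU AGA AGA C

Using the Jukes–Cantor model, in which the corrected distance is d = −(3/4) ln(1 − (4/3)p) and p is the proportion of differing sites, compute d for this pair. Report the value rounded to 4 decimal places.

Mismatches occur at site 5 (U→A), site 8 (U→A), site 10 (U→C), site 14 (U→C), site 19 (C→G), site 21 (A→G), site 24 (G→C), site 26 (U→A), site 30 (C→A), site 33 (C→U), site 36 (G→A), site 37 (U→A), site 39 (C→A), site 40 (G→C).
p = 14/40 = 0.350000.
d = −0.75 · ln(1 − (4/3)·0.350000) = −0.75 · ln(0.533333) = −0.75 · (-0.628609) = 0.4715.

0.4715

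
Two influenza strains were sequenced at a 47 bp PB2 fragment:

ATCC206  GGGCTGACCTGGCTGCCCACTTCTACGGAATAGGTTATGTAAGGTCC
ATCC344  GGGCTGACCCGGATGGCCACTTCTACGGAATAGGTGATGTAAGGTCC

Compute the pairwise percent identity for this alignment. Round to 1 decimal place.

Mismatches occur at site 10 (T/C), site 13 (C/A), site 16 (C/G), site 36 (T/G).
43 of the 47 sites match, so the percent identity is 43/47 × 100 = 91.5%.

91.5%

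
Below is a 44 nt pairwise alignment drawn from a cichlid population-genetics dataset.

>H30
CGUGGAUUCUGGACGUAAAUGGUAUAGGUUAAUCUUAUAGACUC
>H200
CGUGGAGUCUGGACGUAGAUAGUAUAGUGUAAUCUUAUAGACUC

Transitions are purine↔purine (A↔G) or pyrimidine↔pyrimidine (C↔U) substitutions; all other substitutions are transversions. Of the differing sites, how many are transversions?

Differing sites — 7:U/G (Tv); 18:A/G (Ti); 21:G/A (Ti); 28:G/U (Tv); 29:U/G (Tv).
Of the 5 differences, 2 transitions and 3 transversions, so the answer is 3.

3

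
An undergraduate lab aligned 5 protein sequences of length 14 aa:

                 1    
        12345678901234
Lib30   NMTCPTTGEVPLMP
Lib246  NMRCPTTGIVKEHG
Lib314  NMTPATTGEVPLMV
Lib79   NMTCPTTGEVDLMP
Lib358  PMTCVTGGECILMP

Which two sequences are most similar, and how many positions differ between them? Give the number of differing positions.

1

Pairwise Hamming distances:
  Lib30 vs Lib246: 6
  Lib30 vs Lib314: 3
  Lib30 vs Lib79: 1
  Lib30 vs Lib358: 5
  Lib246 vs Lib314: 8
  Lib246 vs Lib79: 6
  Lib246 vs Lib358: 10
  Lib314 vs Lib79: 4
  Lib314 vs Lib358: 7
  Lib79 vs Lib358: 5
The smallest is 1, between Lib30 and Lib79.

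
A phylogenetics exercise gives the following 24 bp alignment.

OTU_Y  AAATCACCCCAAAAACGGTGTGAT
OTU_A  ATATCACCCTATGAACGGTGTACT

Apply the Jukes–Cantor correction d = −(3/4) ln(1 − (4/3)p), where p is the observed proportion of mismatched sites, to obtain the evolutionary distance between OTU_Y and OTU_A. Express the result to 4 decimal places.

Differing sites — 2:A/T; 10:C/T; 12:A/T; 13:A/G; 22:G/A; 23:A/C.
p = 6/24 = 0.250000.
d = −0.75 · ln(1 − (4/3)·0.250000) = −0.75 · ln(0.666667) = −0.75 · (-0.405465) = 0.3041.

0.3041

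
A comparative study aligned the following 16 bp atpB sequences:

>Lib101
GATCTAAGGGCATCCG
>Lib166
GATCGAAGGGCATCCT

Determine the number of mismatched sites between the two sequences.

2

Differing sites — 5:T/G; 16:G/T.
That gives 2 mismatches out of 16 aligned sites, so the Hamming distance is 2.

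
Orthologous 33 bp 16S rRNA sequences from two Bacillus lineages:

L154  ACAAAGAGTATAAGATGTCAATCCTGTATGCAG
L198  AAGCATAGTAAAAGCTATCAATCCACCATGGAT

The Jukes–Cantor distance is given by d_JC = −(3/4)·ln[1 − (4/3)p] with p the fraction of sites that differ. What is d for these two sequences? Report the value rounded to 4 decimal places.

Mismatches occur at site 2 (C↔A), site 3 (A↔G), site 4 (A↔C), site 6 (G↔T), site 11 (T↔A), site 15 (A↔C), site 17 (G↔A), site 25 (T↔A), site 26 (G↔C), site 27 (T↔C), site 31 (C↔G), site 33 (G↔T).
p = 12/33 = 0.363636.
d = −0.75 · ln(1 − (4/3)·0.363636) = −0.75 · ln(0.515152) = −0.75 · (-0.663293) = 0.4975.

0.4975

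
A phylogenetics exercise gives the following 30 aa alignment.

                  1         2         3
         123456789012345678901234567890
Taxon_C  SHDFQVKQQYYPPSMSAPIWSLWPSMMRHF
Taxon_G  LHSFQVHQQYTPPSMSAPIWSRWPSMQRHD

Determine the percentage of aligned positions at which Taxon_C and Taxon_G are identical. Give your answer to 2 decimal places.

Mismatches occur at site 1 (S→L), site 3 (D→S), site 7 (K→H), site 11 (Y→T), site 22 (L→R), site 27 (M→Q), site 30 (F→D).
23 of the 30 sites match, so the percent identity is 23/30 × 100 = 76.67%.

76.67%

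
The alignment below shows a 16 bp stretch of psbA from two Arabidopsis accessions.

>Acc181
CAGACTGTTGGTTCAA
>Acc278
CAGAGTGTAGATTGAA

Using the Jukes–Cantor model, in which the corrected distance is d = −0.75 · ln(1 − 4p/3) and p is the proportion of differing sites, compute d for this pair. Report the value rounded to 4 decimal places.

0.3041

Differing sites — 5:C/G; 9:T/A; 11:G/A; 14:C/G.
p = 4/16 = 0.250000.
d = −0.75 · ln(1 − (4/3)·0.250000) = −0.75 · ln(0.666667) = −0.75 · (-0.405465) = 0.3041.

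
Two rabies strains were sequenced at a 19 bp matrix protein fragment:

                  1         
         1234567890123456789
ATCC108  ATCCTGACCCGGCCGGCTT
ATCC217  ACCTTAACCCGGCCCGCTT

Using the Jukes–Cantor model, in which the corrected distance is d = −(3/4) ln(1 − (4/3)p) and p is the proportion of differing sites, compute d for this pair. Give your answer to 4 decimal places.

0.2471

Mismatches occur at site 2 (T↔C), site 4 (C↔T), site 6 (G↔A), site 15 (G↔C).
p = 4/19 = 0.210526.
d = −0.75 · ln(1 − (4/3)·0.210526) = −0.75 · ln(0.719299) = −0.75 · (-0.329478) = 0.2471.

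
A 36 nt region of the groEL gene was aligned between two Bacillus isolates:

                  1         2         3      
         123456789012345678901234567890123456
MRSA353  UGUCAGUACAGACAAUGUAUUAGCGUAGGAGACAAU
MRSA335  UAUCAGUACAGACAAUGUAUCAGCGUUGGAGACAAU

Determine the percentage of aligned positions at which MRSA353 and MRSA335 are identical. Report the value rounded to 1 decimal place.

91.7%

Differing sites — 2:G/A; 21:U/C; 27:A/U.
33 of the 36 sites match, so the percent identity is 33/36 × 100 = 91.7%.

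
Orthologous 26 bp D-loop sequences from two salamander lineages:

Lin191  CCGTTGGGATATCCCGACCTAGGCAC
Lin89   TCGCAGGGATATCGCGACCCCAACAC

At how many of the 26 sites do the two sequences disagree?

The sequences differ at positions 1 (C/T), 4 (T/C), 5 (T/A), 14 (C/G), 20 (T/C), 21 (A/C), 22 (G/A), 23 (G/A).
That gives 8 mismatches out of 26 aligned sites, so the Hamming distance is 8.

8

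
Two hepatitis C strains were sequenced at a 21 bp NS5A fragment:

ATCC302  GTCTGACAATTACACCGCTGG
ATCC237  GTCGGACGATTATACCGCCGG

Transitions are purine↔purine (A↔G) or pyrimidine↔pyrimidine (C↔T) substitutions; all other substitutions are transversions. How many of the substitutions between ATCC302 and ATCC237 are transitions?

Mismatches occur at site 4 (T→G, transversion), site 8 (A→G, transition), site 13 (C→T, transition), site 19 (T→C, transition).
Of the 4 differences, 3 transitions and 1 transversion, so the answer is 3.

3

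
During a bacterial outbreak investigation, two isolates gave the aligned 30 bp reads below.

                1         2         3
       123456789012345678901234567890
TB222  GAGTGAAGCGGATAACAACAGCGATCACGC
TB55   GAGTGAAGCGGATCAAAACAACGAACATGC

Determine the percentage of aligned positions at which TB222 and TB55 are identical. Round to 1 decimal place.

83.3%

The sequences differ at positions 14 (A/C), 16 (C/A), 21 (G/A), 25 (T/A), 28 (C/T).
25 of the 30 sites match, so the percent identity is 25/30 × 100 = 83.3%.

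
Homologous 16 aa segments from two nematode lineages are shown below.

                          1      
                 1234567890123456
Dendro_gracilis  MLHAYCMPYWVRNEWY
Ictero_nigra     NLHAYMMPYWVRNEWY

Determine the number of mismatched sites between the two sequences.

Mismatches occur at site 1 (M→N), site 6 (C→M).
That gives 2 mismatches out of 16 aligned sites, so the Hamming distance is 2.

2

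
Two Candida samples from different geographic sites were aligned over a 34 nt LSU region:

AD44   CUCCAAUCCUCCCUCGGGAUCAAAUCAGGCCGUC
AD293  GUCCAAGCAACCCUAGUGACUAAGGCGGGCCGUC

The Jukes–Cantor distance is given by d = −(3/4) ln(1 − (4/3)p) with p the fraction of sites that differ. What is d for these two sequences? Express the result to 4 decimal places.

The sequences differ at positions 1 (C/G), 7 (U/G), 9 (C/A), 10 (U/A), 15 (C/A), 17 (G/U), 20 (U/C), 21 (C/U), 24 (A/G), 25 (U/G), 27 (A/G).
p = 11/34 = 0.323529.
d = −0.75 · ln(1 − (4/3)·0.323529) = −0.75 · ln(0.568628) = −0.75 · (-0.564529) = 0.4234.

0.4234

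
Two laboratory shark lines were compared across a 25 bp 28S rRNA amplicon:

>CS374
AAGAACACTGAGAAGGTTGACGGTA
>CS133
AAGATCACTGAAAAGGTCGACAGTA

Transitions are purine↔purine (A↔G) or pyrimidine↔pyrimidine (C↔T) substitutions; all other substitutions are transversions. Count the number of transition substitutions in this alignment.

3

Differing sites — 5:A/T (Tv); 12:G/A (Ti); 18:T/C (Ti); 22:G/A (Ti).
Of the 4 differences, 3 transitions and 1 transversion, so the answer is 3.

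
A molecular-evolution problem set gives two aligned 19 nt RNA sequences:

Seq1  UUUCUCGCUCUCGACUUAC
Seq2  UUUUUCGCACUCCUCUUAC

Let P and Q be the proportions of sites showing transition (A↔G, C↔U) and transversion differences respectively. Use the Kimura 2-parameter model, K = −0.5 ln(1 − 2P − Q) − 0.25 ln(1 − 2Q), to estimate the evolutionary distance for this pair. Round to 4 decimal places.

The sequences differ at positions 4 (C/U, transition), 9 (U/A, transversion), 13 (G/C, transversion), 14 (A/U, transversion).
Of the 4 differences, 1 transition and 3 transversions over 19 sites: P = 1/19 = 0.052632, Q = 3/19 = 0.157895.
d = −0.5·ln(0.736841) − 0.25·ln(0.684210) = −0.5·(-0.305383) − 0.25·(-0.379490) = 0.2476.

0.2476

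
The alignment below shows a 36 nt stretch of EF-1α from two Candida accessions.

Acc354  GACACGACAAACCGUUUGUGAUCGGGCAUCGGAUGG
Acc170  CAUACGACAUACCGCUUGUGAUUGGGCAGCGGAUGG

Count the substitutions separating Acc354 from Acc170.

Mismatches occur at site 1 (G↔C), site 3 (C↔U), site 10 (A↔U), site 15 (U↔C), site 23 (C↔U), site 29 (U↔G).
That gives 6 mismatches out of 36 aligned sites, so the Hamming distance is 6.

6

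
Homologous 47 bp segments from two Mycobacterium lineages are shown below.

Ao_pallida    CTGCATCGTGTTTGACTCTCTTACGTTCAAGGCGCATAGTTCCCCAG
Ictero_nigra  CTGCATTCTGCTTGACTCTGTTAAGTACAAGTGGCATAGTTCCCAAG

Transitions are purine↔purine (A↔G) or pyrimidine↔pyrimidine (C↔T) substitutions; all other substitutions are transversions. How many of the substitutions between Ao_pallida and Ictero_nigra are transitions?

2

Mismatches occur at site 7 (C→T, transition), site 8 (G→C, transversion), site 11 (T→C, transition), site 20 (C→G, transversion), site 24 (C→A, transversion), site 27 (T→A, transversion), site 32 (G→T, transversion), site 33 (C→G, transversion), site 45 (C→A, transversion).
Of the 9 differences, 2 transitions and 7 transversions, so the answer is 2.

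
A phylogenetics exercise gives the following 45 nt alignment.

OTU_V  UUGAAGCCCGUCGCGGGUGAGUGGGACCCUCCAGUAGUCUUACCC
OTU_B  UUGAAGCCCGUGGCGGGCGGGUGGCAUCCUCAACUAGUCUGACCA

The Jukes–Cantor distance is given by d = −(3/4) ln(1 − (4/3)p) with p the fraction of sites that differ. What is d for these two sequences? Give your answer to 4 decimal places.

The sequences differ at positions 12 (C/G), 18 (U/C), 20 (A/G), 25 (G/C), 27 (C/U), 32 (C/A), 34 (G/C), 41 (U/G), 45 (C/A).
p = 9/45 = 0.200000.
d = −0.75 · ln(1 − (4/3)·0.200000) = −0.75 · ln(0.733333) = −0.75 · (-0.310155) = 0.2326.

0.2326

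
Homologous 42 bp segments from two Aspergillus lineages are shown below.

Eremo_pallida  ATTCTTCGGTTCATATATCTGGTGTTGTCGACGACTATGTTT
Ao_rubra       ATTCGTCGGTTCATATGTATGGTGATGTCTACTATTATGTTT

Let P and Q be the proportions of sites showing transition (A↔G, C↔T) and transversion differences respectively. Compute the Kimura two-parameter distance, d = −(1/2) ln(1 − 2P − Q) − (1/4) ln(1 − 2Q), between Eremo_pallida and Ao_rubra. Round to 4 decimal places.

The sequences differ at positions 5 (T/G, transversion), 17 (A/G, transition), 19 (C/A, transversion), 25 (T/A, transversion), 30 (G/T, transversion), 33 (G/T, transversion), 35 (C/T, transition).
Of the 7 differences, 2 transitions and 5 transversions over 42 sites: P = 2/42 = 0.047619, Q = 5/42 = 0.119048.
d = −0.5·ln(0.785714) − 0.25·ln(0.761904) = −0.5·(-0.241162) − 0.25·(-0.271935) = 0.1886.

0.1886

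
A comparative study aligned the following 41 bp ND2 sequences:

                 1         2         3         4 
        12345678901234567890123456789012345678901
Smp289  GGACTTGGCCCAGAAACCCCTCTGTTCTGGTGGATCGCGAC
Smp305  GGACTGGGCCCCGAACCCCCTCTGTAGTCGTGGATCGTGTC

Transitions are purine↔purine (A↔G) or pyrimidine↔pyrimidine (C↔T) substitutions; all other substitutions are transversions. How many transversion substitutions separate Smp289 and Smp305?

7

The sequences differ at positions 6 (T/G, transversion), 12 (A/C, transversion), 16 (A/C, transversion), 26 (T/A, transversion), 27 (C/G, transversion), 29 (G/C, transversion), 38 (C/T, transition), 40 (A/T, transversion).
Of the 8 differences, 1 transition and 7 transversions, so the answer is 7.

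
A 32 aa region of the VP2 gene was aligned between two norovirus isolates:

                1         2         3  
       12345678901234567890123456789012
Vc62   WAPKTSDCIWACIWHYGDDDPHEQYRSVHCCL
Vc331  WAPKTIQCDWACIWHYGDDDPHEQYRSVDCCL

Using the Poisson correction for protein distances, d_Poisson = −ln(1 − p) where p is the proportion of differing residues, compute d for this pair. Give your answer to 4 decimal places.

0.1335

The sequences differ at positions 6 (S/I), 7 (D/Q), 9 (I/D), 29 (H/D).
p = 4/32 = 0.125000.
d = −ln(1 − 0.125000) = −ln(0.875000) = 0.1335.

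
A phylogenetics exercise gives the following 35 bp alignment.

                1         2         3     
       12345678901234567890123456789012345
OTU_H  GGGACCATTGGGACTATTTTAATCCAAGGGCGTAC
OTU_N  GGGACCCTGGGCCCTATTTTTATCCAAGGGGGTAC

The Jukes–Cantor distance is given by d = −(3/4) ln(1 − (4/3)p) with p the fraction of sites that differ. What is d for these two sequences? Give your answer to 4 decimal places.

Differing sites — 7:A/C; 9:T/G; 12:G/C; 13:A/C; 21:A/T; 31:C/G.
p = 6/35 = 0.171429.
d = −0.75 · ln(1 − (4/3)·0.171429) = −0.75 · ln(0.771428) = −0.75 · (-0.259512) = 0.1946.

0.1946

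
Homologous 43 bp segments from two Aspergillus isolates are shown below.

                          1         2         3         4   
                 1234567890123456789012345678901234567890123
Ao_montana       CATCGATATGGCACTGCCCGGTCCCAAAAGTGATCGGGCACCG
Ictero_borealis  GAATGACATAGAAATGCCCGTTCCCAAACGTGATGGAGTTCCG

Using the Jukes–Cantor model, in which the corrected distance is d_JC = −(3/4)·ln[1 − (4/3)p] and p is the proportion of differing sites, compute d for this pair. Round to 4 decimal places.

0.3870

Differing sites — 1:C/G; 3:T/A; 4:C/T; 7:T/C; 10:G/A; 12:C/A; 14:C/A; 21:G/T; 29:A/C; 35:C/G; 37:G/A; 39:C/T; 40:A/T.
p = 13/43 = 0.302326.
d = −0.75 · ln(1 − (4/3)·0.302326) = −0.75 · ln(0.596899) = −0.75 · (-0.516007) = 0.3870.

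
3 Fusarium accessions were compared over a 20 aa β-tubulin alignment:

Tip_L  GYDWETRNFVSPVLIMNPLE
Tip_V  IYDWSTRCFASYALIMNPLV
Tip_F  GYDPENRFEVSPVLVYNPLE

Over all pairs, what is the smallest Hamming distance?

6

Pairwise Hamming distances:
  Tip_L vs Tip_V: 7
  Tip_L vs Tip_F: 6
  Tip_V vs Tip_F: 12
The smallest is 6, between Tip_L and Tip_F.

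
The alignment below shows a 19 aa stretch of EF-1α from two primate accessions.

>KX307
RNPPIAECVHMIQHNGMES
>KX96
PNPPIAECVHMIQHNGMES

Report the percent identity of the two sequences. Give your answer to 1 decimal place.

The sequences differ at position 1 (R/P).
18 of the 19 sites match, so the percent identity is 18/19 × 100 = 94.7%.

94.7%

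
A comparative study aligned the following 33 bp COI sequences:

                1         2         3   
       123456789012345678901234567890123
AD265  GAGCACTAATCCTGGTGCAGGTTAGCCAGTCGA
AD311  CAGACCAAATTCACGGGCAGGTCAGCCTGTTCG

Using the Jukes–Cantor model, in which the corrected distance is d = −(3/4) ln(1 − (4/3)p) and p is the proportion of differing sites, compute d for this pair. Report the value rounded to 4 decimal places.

Mismatches occur at site 1 (G↔C), site 4 (C↔A), site 5 (A↔C), site 7 (T↔A), site 11 (C↔T), site 13 (T↔A), site 14 (G↔C), site 16 (T↔G), site 23 (T↔C), site 28 (A↔T), site 31 (C↔T), site 32 (G↔C), site 33 (A↔G).
p = 13/33 = 0.393939.
d = −0.75 · ln(1 − (4/3)·0.393939) = −0.75 · ln(0.474748) = −0.75 · (-0.744971) = 0.5587.

0.5587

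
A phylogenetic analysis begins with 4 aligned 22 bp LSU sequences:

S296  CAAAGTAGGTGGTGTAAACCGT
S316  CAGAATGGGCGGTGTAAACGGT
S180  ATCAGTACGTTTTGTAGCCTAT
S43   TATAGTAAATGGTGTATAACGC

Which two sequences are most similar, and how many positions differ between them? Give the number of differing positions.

Pairwise Hamming distances:
  S296 vs S316: 5
  S296 vs S180: 10
  S296 vs S43: 7
  S316 vs S180: 13
  S316 vs S43: 11
  S180 vs S43: 13
The smallest is 5, between S296 and S316.

5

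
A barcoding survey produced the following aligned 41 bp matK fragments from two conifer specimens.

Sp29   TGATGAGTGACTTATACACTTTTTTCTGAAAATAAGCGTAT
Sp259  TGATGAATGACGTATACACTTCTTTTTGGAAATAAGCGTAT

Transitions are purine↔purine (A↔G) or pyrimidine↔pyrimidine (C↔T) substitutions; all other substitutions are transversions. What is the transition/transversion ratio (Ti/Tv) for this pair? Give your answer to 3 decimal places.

Differing sites — 7:G/A (Ti); 12:T/G (Tv); 22:T/C (Ti); 26:C/T (Ti); 29:A/G (Ti).
Of the 5 differences, 4 transitions and 1 transversion, so Ti/Tv = 4/1 = 4.000.

4.000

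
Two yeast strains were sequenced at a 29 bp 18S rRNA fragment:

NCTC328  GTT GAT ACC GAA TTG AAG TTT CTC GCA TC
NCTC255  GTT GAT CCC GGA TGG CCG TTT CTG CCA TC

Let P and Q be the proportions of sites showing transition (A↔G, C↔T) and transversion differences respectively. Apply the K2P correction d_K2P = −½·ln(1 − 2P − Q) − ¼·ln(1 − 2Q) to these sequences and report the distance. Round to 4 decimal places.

Differing sites — 7:A/C (Tv); 11:A/G (Ti); 14:T/G (Tv); 16:A/C (Tv); 17:A/C (Tv); 24:C/G (Tv); 25:G/C (Tv).
Of the 7 differences, 1 transition and 6 transversions over 29 sites: P = 1/29 = 0.034483, Q = 6/29 = 0.206897.
d = −0.5·ln(0.724137) − 0.25·ln(0.586206) = −0.5·(-0.322775) − 0.25·(-0.534084) = 0.2949.

0.2949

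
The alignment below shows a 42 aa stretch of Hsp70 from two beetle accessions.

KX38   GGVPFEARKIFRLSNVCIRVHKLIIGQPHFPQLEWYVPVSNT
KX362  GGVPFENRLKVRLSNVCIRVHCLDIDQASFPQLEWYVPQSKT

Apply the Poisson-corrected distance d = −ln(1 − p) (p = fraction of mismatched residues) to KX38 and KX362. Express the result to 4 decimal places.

0.3037

The sequences differ at positions 7 (A/N), 9 (K/L), 10 (I/K), 11 (F/V), 22 (K/C), 24 (I/D), 26 (G/D), 28 (P/A), 29 (H/S), 39 (V/Q), 41 (N/K).
p = 11/42 = 0.261905.
d = −ln(1 − 0.261905) = −ln(0.738095) = 0.3037.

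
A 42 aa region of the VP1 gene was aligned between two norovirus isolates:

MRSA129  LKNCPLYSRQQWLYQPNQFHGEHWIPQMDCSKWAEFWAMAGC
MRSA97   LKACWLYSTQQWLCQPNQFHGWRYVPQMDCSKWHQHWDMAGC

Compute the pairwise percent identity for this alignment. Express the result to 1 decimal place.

Mismatches occur at site 3 (N→A), site 5 (P→W), site 9 (R→T), site 14 (Y→C), site 22 (E→W), site 23 (H→R), site 24 (W→Y), site 25 (I→V), site 34 (A→H), site 35 (E→Q), site 36 (F→H), site 38 (A→D).
30 of the 42 sites match, so the percent identity is 30/42 × 100 = 71.4%.

71.4%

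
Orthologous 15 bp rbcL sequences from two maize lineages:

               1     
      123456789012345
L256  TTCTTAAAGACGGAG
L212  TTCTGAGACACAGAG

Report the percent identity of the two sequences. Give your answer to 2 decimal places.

73.33%

Differing sites — 5:T/G; 7:A/G; 9:G/C; 12:G/A.
11 of the 15 sites match, so the percent identity is 11/15 × 100 = 73.33%.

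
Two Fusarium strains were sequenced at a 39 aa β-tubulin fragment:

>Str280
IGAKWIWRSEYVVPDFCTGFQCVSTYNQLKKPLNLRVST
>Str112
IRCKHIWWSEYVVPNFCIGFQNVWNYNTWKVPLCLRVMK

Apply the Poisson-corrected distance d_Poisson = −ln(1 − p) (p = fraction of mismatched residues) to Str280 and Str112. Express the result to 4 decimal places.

Differing sites — 2:G/R; 3:A/C; 5:W/H; 8:R/W; 15:D/N; 18:T/I; 22:C/N; 24:S/W; 25:T/N; 28:Q/T; 29:L/W; 31:K/V; 34:N/C; 38:S/M; 39:T/K.
p = 15/39 = 0.384615.
d = −ln(1 − 0.384615) = −ln(0.615385) = 0.4855.

0.4855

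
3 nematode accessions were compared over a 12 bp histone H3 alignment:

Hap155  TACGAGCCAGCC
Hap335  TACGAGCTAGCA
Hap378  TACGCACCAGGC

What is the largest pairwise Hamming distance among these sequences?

5

Pairwise Hamming distances:
  Hap155 vs Hap335: 2
  Hap155 vs Hap378: 3
  Hap335 vs Hap378: 5
The largest is 5, between Hap335 and Hap378.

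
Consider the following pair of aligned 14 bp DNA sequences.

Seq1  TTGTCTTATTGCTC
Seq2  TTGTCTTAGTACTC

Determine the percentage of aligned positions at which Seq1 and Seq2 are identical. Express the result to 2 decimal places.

85.71%

Differing sites — 9:T/G; 11:G/A.
12 of the 14 sites match, so the percent identity is 12/14 × 100 = 85.71%.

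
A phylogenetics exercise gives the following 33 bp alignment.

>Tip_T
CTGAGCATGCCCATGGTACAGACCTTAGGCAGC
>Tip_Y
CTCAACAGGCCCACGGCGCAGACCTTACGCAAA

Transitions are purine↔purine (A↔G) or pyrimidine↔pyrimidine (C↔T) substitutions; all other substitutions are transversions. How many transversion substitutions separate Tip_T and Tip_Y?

Mismatches occur at site 3 (G↔C, transversion), site 5 (G↔A, transition), site 8 (T↔G, transversion), site 14 (T↔C, transition), site 17 (T↔C, transition), site 18 (A↔G, transition), site 28 (G↔C, transversion), site 32 (G↔A, transition), site 33 (C↔A, transversion).
Of the 9 differences, 5 transitions and 4 transversions, so the answer is 4.

4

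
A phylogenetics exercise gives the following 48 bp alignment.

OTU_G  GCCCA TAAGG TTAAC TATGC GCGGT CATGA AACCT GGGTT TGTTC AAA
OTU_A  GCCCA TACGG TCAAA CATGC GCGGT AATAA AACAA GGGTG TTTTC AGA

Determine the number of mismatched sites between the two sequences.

11

Mismatches occur at site 8 (A/C), site 12 (T/C), site 15 (C/A), site 16 (T/C), site 26 (C/A), site 29 (G/A), site 34 (C/A), site 35 (T/A), site 40 (T/G), site 42 (G/T), site 47 (A/G).
That gives 11 mismatches out of 48 aligned sites, so the Hamming distance is 11.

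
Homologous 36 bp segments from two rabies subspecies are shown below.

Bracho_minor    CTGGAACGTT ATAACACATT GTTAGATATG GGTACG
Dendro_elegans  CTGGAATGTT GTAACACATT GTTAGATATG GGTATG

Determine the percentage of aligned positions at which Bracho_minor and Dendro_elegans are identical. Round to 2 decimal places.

91.67%

The sequences differ at positions 7 (C/T), 11 (A/G), 35 (C/T).
33 of the 36 sites match, so the percent identity is 33/36 × 100 = 91.67%.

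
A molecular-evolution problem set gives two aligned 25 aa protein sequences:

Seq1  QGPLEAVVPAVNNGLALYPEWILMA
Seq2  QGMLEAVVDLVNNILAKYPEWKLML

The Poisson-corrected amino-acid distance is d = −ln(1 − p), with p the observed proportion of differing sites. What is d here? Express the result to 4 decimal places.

Differing sites — 3:P/M; 9:P/D; 10:A/L; 14:G/I; 17:L/K; 22:I/K; 25:A/L.
p = 7/25 = 0.280000.
d = −ln(1 − 0.280000) = −ln(0.720000) = 0.3285.

0.3285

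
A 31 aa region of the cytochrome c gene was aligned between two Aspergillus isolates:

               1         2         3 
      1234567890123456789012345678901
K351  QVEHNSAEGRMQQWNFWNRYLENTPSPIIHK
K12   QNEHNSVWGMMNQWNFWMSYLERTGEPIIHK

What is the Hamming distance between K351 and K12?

The sequences differ at positions 2 (V/N), 7 (A/V), 8 (E/W), 10 (R/M), 12 (Q/N), 18 (N/M), 19 (R/S), 23 (N/R), 25 (P/G), 26 (S/E).
That gives 10 mismatches out of 31 aligned sites, so the Hamming distance is 10.

10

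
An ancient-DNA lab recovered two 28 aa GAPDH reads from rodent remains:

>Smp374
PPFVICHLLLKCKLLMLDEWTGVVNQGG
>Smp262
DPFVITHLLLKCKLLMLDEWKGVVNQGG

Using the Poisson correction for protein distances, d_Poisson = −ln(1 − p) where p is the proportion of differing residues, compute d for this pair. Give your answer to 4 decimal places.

0.1133

Differing sites — 1:P/D; 6:C/T; 21:T/K.
p = 3/28 = 0.107143.
d = −ln(1 − 0.107143) = −ln(0.892857) = 0.1133.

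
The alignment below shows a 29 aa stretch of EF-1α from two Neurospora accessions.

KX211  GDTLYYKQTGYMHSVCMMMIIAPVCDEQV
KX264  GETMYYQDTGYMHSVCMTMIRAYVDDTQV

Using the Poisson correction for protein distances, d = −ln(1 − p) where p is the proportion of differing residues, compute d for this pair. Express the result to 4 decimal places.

Differing sites — 2:D/E; 4:L/M; 7:K/Q; 8:Q/D; 18:M/T; 21:I/R; 23:P/Y; 25:C/D; 27:E/T.
p = 9/29 = 0.310345.
d = −ln(1 − 0.310345) = −ln(0.689655) = 0.3716.

0.3716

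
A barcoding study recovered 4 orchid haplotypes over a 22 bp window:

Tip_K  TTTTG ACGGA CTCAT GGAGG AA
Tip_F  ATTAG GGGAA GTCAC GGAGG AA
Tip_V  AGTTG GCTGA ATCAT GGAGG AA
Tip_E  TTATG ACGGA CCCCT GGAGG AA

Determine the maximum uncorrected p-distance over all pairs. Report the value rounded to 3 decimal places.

0.455

Pairwise Hamming distances:
  Tip_K vs Tip_F: 7
  Tip_K vs Tip_V: 5
  Tip_K vs Tip_E: 3
  Tip_F vs Tip_V: 7
  Tip_F vs Tip_E: 10
  Tip_V vs Tip_E: 8
The largest is 10 mismatches, between Tip_F and Tip_E; p = 10/22 = 0.455.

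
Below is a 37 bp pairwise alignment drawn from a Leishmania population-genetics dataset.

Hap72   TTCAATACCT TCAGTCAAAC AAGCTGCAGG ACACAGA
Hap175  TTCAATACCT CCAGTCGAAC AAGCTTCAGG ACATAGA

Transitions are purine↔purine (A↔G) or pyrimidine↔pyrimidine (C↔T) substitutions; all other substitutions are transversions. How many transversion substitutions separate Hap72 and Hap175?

Mismatches occur at site 11 (T/C, transition), site 17 (A/G, transition), site 26 (G/T, transversion), site 34 (C/T, transition).
Of the 4 differences, 3 transitions and 1 transversion, so the answer is 1.

1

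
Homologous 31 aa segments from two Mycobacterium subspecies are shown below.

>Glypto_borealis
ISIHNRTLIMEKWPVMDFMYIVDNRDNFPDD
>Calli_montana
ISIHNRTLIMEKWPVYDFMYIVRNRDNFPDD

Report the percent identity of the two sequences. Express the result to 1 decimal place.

93.5%

The sequences differ at positions 16 (M/Y), 23 (D/R).
29 of the 31 sites match, so the percent identity is 29/31 × 100 = 93.5%.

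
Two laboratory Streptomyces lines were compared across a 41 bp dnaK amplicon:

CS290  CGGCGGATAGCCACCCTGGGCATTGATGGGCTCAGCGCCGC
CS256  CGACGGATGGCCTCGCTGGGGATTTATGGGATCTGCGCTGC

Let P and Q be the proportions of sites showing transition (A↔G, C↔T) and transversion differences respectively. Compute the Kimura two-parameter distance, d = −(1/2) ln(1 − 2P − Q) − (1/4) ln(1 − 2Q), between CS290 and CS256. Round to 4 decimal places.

Differing sites — 3:G/A (Ti); 9:A/G (Ti); 13:A/T (Tv); 15:C/G (Tv); 21:C/G (Tv); 25:G/T (Tv); 31:C/A (Tv); 34:A/T (Tv); 39:C/T (Ti).
Of the 9 differences, 3 transitions and 6 transversions over 41 sites: P = 3/41 = 0.073171, Q = 6/41 = 0.146341.
d = −0.5·ln(0.707317) − 0.25·ln(0.707318) = −0.5·(-0.346276) − 0.25·(-0.346275) = 0.2597.

0.2597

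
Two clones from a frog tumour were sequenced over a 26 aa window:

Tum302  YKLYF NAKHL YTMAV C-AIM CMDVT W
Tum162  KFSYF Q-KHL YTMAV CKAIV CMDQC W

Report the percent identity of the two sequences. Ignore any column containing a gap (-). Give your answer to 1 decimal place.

70.8%

Excluding the 2 gap columns leaves 24 comparable sites.
The sequences differ at positions 1 (Y/K), 2 (K/F), 3 (L/S), 6 (N/Q), 20 (M/V), 24 (V/Q), 25 (T/C).
17 of the 24 comparable sites match, so the percent identity is 17/24 × 100 = 70.8%.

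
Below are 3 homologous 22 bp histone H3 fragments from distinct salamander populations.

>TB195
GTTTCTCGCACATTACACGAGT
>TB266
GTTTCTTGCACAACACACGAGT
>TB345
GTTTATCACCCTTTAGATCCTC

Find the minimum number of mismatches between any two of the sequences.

3

Pairwise Hamming distances:
  TB195 vs TB266: 3
  TB195 vs TB345: 10
  TB266 vs TB345: 13
The smallest is 3, between TB195 and TB266.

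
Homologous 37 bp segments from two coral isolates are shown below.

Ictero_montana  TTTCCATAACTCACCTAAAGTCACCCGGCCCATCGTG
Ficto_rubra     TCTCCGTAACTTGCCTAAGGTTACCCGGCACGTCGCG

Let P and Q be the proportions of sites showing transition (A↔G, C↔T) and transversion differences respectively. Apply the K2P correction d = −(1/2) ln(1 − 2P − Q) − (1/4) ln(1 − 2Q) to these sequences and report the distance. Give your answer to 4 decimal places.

Differing sites — 2:T/C (Ti); 6:A/G (Ti); 12:C/T (Ti); 13:A/G (Ti); 19:A/G (Ti); 22:C/T (Ti); 30:C/A (Tv); 32:A/G (Ti); 36:T/C (Ti).
Of the 9 differences, 8 transitions and 1 transversion over 37 sites: P = 8/37 = 0.216216, Q = 1/37 = 0.027027.
d = −0.5·ln(0.540541) − 0.25·ln(0.945946) = −0.5·(-0.615185) − 0.25·(-0.055570) = 0.3215.

0.3215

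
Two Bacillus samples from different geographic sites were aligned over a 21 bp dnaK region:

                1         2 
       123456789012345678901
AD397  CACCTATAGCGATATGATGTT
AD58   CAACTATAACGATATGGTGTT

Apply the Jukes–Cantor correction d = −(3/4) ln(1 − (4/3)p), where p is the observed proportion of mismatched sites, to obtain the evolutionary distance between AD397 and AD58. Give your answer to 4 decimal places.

Differing sites — 3:C/A; 9:G/A; 17:A/G.
p = 3/21 = 0.142857.
d = −0.75 · ln(1 − (4/3)·0.142857) = −0.75 · ln(0.809524) = −0.75 · (-0.211309) = 0.1585.

0.1585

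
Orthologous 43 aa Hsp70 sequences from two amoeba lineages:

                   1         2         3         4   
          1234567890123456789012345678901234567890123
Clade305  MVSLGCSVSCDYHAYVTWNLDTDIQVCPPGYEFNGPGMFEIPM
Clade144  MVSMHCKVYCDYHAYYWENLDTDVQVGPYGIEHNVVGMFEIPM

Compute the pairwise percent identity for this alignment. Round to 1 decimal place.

67.4%

Differing sites — 4:L/M; 5:G/H; 7:S/K; 9:S/Y; 16:V/Y; 17:T/W; 18:W/E; 24:I/V; 27:C/G; 29:P/Y; 31:Y/I; 33:F/H; 35:G/V; 36:P/V.
29 of the 43 sites match, so the percent identity is 29/43 × 100 = 67.4%.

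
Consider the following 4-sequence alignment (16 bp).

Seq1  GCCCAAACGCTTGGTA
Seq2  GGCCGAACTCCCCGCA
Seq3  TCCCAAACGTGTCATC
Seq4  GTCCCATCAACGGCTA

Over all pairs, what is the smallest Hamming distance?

Pairwise Hamming distances:
  Seq1 vs Seq2: 7
  Seq1 vs Seq3: 6
  Seq1 vs Seq4: 8
  Seq2 vs Seq3: 10
  Seq2 vs Seq4: 9
  Seq3 vs Seq4: 11
The smallest is 6, between Seq1 and Seq3.

6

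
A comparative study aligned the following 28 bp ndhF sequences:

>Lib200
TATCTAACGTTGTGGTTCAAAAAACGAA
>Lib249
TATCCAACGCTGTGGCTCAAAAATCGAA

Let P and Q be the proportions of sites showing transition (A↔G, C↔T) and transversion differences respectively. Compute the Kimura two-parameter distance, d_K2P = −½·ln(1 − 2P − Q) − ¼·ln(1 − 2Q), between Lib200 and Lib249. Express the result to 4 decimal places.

Differing sites — 5:T/C (Ti); 10:T/C (Ti); 16:T/C (Ti); 24:A/T (Tv).
Of the 4 differences, 3 transitions and 1 transversion over 28 sites: P = 3/28 = 0.107143, Q = 1/28 = 0.035714.
d = −0.5·ln(0.750000) − 0.25·ln(0.928572) = −0.5·(-0.287682) − 0.25·(-0.074107) = 0.1624.

0.1624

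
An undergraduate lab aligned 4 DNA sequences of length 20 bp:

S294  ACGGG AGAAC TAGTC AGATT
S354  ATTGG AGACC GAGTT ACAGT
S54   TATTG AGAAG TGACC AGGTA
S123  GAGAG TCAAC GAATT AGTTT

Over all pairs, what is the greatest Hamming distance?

14

Pairwise Hamming distances:
  S294 vs S354: 7
  S294 vs S54: 10
  S294 vs S123: 9
  S354 vs S54: 14
  S354 vs S123: 11
  S54 vs S123: 12
The largest is 14, between S354 and S54.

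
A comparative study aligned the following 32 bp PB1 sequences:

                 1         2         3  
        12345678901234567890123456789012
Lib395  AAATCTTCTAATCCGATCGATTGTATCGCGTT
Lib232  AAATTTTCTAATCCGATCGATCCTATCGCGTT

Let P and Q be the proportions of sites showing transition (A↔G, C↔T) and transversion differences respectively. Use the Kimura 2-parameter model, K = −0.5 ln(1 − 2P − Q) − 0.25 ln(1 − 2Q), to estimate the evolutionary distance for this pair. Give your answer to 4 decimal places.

0.1011

The sequences differ at positions 5 (C/T, transition), 22 (T/C, transition), 23 (G/C, transversion).
Of the 3 differences, 2 transitions and 1 transversion over 32 sites: P = 2/32 = 0.062500, Q = 1/32 = 0.031250.
d = −0.5·ln(0.843750) − 0.25·ln(0.937500) = −0.5·(-0.169899) − 0.25·(-0.064539) = 0.1011.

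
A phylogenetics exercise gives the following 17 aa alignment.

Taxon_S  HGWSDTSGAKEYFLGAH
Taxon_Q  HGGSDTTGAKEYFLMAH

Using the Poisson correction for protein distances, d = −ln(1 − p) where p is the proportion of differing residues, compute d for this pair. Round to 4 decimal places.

Mismatches occur at site 3 (W→G), site 7 (S→T), site 15 (G→M).
p = 3/17 = 0.176471.
d = −ln(1 − 0.176471) = −ln(0.823529) = 0.1942.

0.1942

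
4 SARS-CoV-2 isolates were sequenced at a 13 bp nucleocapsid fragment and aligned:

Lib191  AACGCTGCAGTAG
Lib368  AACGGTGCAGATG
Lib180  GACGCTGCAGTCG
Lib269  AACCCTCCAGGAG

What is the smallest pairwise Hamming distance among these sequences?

Pairwise Hamming distances:
  Lib191 vs Lib368: 3
  Lib191 vs Lib180: 2
  Lib191 vs Lib269: 3
  Lib368 vs Lib180: 4
  Lib368 vs Lib269: 5
  Lib180 vs Lib269: 5
The smallest is 2, between Lib191 and Lib180.

2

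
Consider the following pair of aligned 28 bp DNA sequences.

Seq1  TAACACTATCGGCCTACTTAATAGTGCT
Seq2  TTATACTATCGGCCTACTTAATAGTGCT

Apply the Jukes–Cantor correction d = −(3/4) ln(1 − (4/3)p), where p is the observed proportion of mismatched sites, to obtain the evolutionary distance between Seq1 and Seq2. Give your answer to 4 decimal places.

0.0751

Mismatches occur at site 2 (A↔T), site 4 (C↔T).
p = 2/28 = 0.071429.
d = −0.75 · ln(1 − (4/3)·0.071429) = −0.75 · ln(0.904761) = −0.75 · (-0.100084) = 0.0751.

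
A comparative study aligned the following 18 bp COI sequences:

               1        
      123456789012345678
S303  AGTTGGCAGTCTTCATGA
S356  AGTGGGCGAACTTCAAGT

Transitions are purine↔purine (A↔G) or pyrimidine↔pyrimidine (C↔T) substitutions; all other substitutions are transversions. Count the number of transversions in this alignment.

4

The sequences differ at positions 4 (T/G, transversion), 8 (A/G, transition), 9 (G/A, transition), 10 (T/A, transversion), 16 (T/A, transversion), 18 (A/T, transversion).
Of the 6 differences, 2 transitions and 4 transversions, so the answer is 4.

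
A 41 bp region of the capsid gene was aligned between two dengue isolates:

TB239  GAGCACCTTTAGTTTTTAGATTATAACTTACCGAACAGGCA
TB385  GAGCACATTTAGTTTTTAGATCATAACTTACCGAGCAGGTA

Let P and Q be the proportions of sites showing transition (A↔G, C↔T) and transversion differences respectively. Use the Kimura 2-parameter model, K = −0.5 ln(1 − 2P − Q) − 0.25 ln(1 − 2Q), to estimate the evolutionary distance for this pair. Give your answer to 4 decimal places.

0.1061

Mismatches occur at site 7 (C↔A, transversion), site 22 (T↔C, transition), site 35 (A↔G, transition), site 40 (C↔T, transition).
Of the 4 differences, 3 transitions and 1 transversion over 41 sites: P = 3/41 = 0.073171, Q = 1/41 = 0.024390.
d = −0.5·ln(0.829268) − 0.25·ln(0.951220) = −0.5·(-0.187212) − 0.25·(-0.050010) = 0.1061.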